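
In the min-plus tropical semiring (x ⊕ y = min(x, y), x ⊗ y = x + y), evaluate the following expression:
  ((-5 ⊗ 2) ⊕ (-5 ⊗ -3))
((-5 ⊗ 2) ⊕ (-5 ⊗ -3)) = -8

Expand innermost to outermost. Recall ⊕ takes the minimum of its arguments and ⊗ takes their sum. Working out the expression ((-5 ⊗ 2) ⊕ (-5 ⊗ -3)) gives -8.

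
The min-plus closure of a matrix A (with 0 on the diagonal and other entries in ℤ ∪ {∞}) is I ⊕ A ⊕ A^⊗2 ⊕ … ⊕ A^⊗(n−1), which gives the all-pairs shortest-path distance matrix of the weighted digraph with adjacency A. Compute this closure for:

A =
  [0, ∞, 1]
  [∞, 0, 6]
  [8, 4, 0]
Closure =
  [0, 5, 1]
  [14, 0, 6]
  [8, 4, 0]

This is the Floyd-Warshall all-pairs shortest-path computation. For each intermediate vertex k = 0, 1, …, 2, update dist[i][j] ← min(dist[i][j], dist[i][k] + dist[k][j]). The final matrix gives, for each (i, j), the minimum total weight of any directed path from i to j (possibly empty when i = j).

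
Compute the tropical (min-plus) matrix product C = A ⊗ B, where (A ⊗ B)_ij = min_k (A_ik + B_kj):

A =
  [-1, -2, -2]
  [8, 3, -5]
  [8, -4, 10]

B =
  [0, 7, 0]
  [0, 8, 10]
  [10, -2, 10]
A ⊗ B =
  [-2, -4, -1]
  [3, -7, 5]
  [-4, 4, 6]

Apply the min-plus product entry-by-entry:
  C[0][0] = min over k of (A[0][0] + B[0][0] = -1 + 0 = -1, A[0][1] + B[1][0] = -2 + 0 = -2, A[0][2] + B[2][0] = -2 + 10 = 8) = -2 (attained at k = 1)
  C[0][1] = min over k of (A[0][0] + B[0][1] = -1 + 7 = 6, A[0][1] + B[1][1] = -2 + 8 = 6, A[0][2] + B[2][1] = -2 + -2 = -4) = -4 (attained at k = 2)
  C[0][2] = min over k of (A[0][0] + B[0][2] = -1 + 0 = -1, A[0][1] + B[1][2] = -2 + 10 = 8, A[0][2] + B[2][2] = -2 + 10 = 8) = -1 (attained at k = 0)
  C[1][0] = min over k of (A[1][0] + B[0][0] = 8 + 0 = 8, A[1][1] + B[1][0] = 3 + 0 = 3, A[1][2] + B[2][0] = -5 + 10 = 5) = 3 (attained at k = 1)
  C[1][1] = min over k of (A[1][0] + B[0][1] = 8 + 7 = 15, A[1][1] + B[1][1] = 3 + 8 = 11, A[1][2] + B[2][1] = -5 + -2 = -7) = -7 (attained at k = 2)
  C[1][2] = min over k of (A[1][0] + B[0][2] = 8 + 0 = 8, A[1][1] + B[1][2] = 3 + 10 = 13, A[1][2] + B[2][2] = -5 + 10 = 5) = 5 (attained at k = 2)
  C[2][0] = min over k of (A[2][0] + B[0][0] = 8 + 0 = 8, A[2][1] + B[1][0] = -4 + 0 = -4, A[2][2] + B[2][0] = 10 + 10 = 20) = -4 (attained at k = 1)
  C[2][1] = min over k of (A[2][0] + B[0][1] = 8 + 7 = 15, A[2][1] + B[1][1] = -4 + 8 = 4, A[2][2] + B[2][1] = 10 + -2 = 8) = 4 (attained at k = 1)
  C[2][2] = min over k of (A[2][0] + B[0][2] = 8 + 0 = 8, A[2][1] + B[1][2] = -4 + 10 = 6, A[2][2] + B[2][2] = 10 + 10 = 20) = 6 (attained at k = 1)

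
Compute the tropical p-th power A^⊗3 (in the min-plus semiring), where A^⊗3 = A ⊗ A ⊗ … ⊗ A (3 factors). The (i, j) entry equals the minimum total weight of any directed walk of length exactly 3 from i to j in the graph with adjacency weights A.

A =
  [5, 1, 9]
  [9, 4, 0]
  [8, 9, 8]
A^⊗3 =
  [9, 9, 5]
  [12, 9, 8]
  [17, 13, 9]

Each entry (A^⊗3)_ij equals the minimum over all length-3 walks i = v_0 → v_1 → … → v_3 = j of Σ_t A[v_t][v_{t+1}]. For example, for (i, j) = (0, 2) we minimise over 9 possible intermediate vertex sequences; the minimum is 5, attained along the walk 0 → 1 → 1 → 2.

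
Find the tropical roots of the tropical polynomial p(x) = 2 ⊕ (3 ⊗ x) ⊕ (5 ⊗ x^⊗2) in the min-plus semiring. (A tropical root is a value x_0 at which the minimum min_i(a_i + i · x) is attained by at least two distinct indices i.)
Roots: {-2, -1}

Each tropical root is a break point of the lower envelope of the lines y = a_i + i · x (there are 3 lines, with slopes 0, 1, ..., 2). Only the lines that attain the minimum somewhere contribute to roots; other lines are dominated. Here the surviving (envelope) indices are i = 2, i = 1, i = 0.
Intersections between consecutive envelope lines give the roots: for adjacent envelope indices i < j the intersection is x = (a_i − a_j) / (j − i). Reading off the sorted break points: {-2, -1}.
Verification: at each break x_0, at least two indices attain the minimum of min_i(a_i + i · x_0).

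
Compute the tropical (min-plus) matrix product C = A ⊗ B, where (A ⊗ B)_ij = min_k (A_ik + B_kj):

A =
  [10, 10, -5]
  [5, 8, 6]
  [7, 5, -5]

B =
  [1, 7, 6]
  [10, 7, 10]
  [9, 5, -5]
A ⊗ B =
  [4, 0, -10]
  [6, 11, 1]
  [4, 0, -10]

Apply the min-plus product entry-by-entry:
  C[0][0] = min over k of (A[0][0] + B[0][0] = 10 + 1 = 11, A[0][1] + B[1][0] = 10 + 10 = 20, A[0][2] + B[2][0] = -5 + 9 = 4) = 4 (attained at k = 2)
  C[0][1] = min over k of (A[0][0] + B[0][1] = 10 + 7 = 17, A[0][1] + B[1][1] = 10 + 7 = 17, A[0][2] + B[2][1] = -5 + 5 = 0) = 0 (attained at k = 2)
  C[0][2] = min over k of (A[0][0] + B[0][2] = 10 + 6 = 16, A[0][1] + B[1][2] = 10 + 10 = 20, A[0][2] + B[2][2] = -5 + -5 = -10) = -10 (attained at k = 2)
  C[1][0] = min over k of (A[1][0] + B[0][0] = 5 + 1 = 6, A[1][1] + B[1][0] = 8 + 10 = 18, A[1][2] + B[2][0] = 6 + 9 = 15) = 6 (attained at k = 0)
  C[1][1] = min over k of (A[1][0] + B[0][1] = 5 + 7 = 12, A[1][1] + B[1][1] = 8 + 7 = 15, A[1][2] + B[2][1] = 6 + 5 = 11) = 11 (attained at k = 2)
  C[1][2] = min over k of (A[1][0] + B[0][2] = 5 + 6 = 11, A[1][1] + B[1][2] = 8 + 10 = 18, A[1][2] + B[2][2] = 6 + -5 = 1) = 1 (attained at k = 2)
  C[2][0] = min over k of (A[2][0] + B[0][0] = 7 + 1 = 8, A[2][1] + B[1][0] = 5 + 10 = 15, A[2][2] + B[2][0] = -5 + 9 = 4) = 4 (attained at k = 2)
  C[2][1] = min over k of (A[2][0] + B[0][1] = 7 + 7 = 14, A[2][1] + B[1][1] = 5 + 7 = 12, A[2][2] + B[2][1] = -5 + 5 = 0) = 0 (attained at k = 2)
  C[2][2] = min over k of (A[2][0] + B[0][2] = 7 + 6 = 13, A[2][1] + B[1][2] = 5 + 10 = 15, A[2][2] + B[2][2] = -5 + -5 = -10) = -10 (attained at k = 2)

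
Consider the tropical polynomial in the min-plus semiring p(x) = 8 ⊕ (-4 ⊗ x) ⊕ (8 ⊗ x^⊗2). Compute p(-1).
p(-1) = -5

A tropical monomial a ⊗ x^⊗i evaluates to a + i · x. Evaluating each term at x = -1:
  Term 0 contributes 8 + 0 · -1 = 8
  Term 1 contributes -4 + 1 · -1 = -5
  Term 2 contributes 8 + 2 · -1 = 6
p(-1) = ⊕ of these = min[8, -5, 6] = -5.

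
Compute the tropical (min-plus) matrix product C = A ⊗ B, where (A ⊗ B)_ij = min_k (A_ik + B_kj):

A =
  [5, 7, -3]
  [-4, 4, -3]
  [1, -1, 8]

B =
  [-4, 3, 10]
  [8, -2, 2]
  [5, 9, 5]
A ⊗ B =
  [1, 5, 2]
  [-8, -1, 2]
  [-3, -3, 1]

Apply the min-plus product entry-by-entry:
  C[0][0] = min over k of (A[0][0] + B[0][0] = 5 + -4 = 1, A[0][1] + B[1][0] = 7 + 8 = 15, A[0][2] + B[2][0] = -3 + 5 = 2) = 1 (attained at k = 0)
  C[0][1] = min over k of (A[0][0] + B[0][1] = 5 + 3 = 8, A[0][1] + B[1][1] = 7 + -2 = 5, A[0][2] + B[2][1] = -3 + 9 = 6) = 5 (attained at k = 1)
  C[0][2] = min over k of (A[0][0] + B[0][2] = 5 + 10 = 15, A[0][1] + B[1][2] = 7 + 2 = 9, A[0][2] + B[2][2] = -3 + 5 = 2) = 2 (attained at k = 2)
  C[1][0] = min over k of (A[1][0] + B[0][0] = -4 + -4 = -8, A[1][1] + B[1][0] = 4 + 8 = 12, A[1][2] + B[2][0] = -3 + 5 = 2) = -8 (attained at k = 0)
  C[1][1] = min over k of (A[1][0] + B[0][1] = -4 + 3 = -1, A[1][1] + B[1][1] = 4 + -2 = 2, A[1][2] + B[2][1] = -3 + 9 = 6) = -1 (attained at k = 0)
  C[1][2] = min over k of (A[1][0] + B[0][2] = -4 + 10 = 6, A[1][1] + B[1][2] = 4 + 2 = 6, A[1][2] + B[2][2] = -3 + 5 = 2) = 2 (attained at k = 2)
  C[2][0] = min over k of (A[2][0] + B[0][0] = 1 + -4 = -3, A[2][1] + B[1][0] = -1 + 8 = 7, A[2][2] + B[2][0] = 8 + 5 = 13) = -3 (attained at k = 0)
  C[2][1] = min over k of (A[2][0] + B[0][1] = 1 + 3 = 4, A[2][1] + B[1][1] = -1 + -2 = -3, A[2][2] + B[2][1] = 8 + 9 = 17) = -3 (attained at k = 1)
  C[2][2] = min over k of (A[2][0] + B[0][2] = 1 + 10 = 11, A[2][1] + B[1][2] = -1 + 2 = 1, A[2][2] + B[2][2] = 8 + 5 = 13) = 1 (attained at k = 1)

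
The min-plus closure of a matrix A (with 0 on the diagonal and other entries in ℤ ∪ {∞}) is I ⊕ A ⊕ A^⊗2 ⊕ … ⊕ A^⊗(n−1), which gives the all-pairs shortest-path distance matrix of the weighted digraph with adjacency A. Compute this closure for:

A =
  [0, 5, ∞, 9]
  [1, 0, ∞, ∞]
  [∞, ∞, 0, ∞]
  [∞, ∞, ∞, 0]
Closure =
  [0, 5, ∞, 9]
  [1, 0, ∞, 10]
  [∞, ∞, 0, ∞]
  [∞, ∞, ∞, 0]

This is the Floyd-Warshall all-pairs shortest-path computation. For each intermediate vertex k = 0, 1, …, 3, update dist[i][j] ← min(dist[i][j], dist[i][k] + dist[k][j]). The final matrix gives, for each (i, j), the minimum total weight of any directed path from i to j (possibly empty when i = j).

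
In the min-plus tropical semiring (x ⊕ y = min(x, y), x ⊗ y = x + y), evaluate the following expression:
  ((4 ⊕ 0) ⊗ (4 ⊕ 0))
((4 ⊕ 0) ⊗ (4 ⊕ 0)) = 0

Expand innermost to outermost. Recall ⊕ takes the minimum of its arguments and ⊗ takes their sum. Working out the expression ((4 ⊕ 0) ⊗ (4 ⊕ 0)) gives 0.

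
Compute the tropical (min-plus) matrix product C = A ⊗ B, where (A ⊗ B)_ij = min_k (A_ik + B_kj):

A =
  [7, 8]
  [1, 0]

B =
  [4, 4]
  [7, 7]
A ⊗ B =
  [11, 11]
  [5, 5]

Apply the min-plus product entry-by-entry:
  C[0][0] = min over k of (A[0][0] + B[0][0] = 7 + 4 = 11, A[0][1] + B[1][0] = 8 + 7 = 15) = 11 (attained at k = 0)
  C[0][1] = min over k of (A[0][0] + B[0][1] = 7 + 4 = 11, A[0][1] + B[1][1] = 8 + 7 = 15) = 11 (attained at k = 0)
  C[1][0] = min over k of (A[1][0] + B[0][0] = 1 + 4 = 5, A[1][1] + B[1][0] = 0 + 7 = 7) = 5 (attained at k = 0)
  C[1][1] = min over k of (A[1][0] + B[0][1] = 1 + 4 = 5, A[1][1] + B[1][1] = 0 + 7 = 7) = 5 (attained at k = 0)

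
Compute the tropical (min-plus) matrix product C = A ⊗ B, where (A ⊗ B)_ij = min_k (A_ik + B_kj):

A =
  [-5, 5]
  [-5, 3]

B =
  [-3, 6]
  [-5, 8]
A ⊗ B =
  [-8, 1]
  [-8, 1]

Apply the min-plus product entry-by-entry:
  C[0][0] = min over k of (A[0][0] + B[0][0] = -5 + -3 = -8, A[0][1] + B[1][0] = 5 + -5 = 0) = -8 (attained at k = 0)
  C[0][1] = min over k of (A[0][0] + B[0][1] = -5 + 6 = 1, A[0][1] + B[1][1] = 5 + 8 = 13) = 1 (attained at k = 0)
  C[1][0] = min over k of (A[1][0] + B[0][0] = -5 + -3 = -8, A[1][1] + B[1][0] = 3 + -5 = -2) = -8 (attained at k = 0)
  C[1][1] = min over k of (A[1][0] + B[0][1] = -5 + 6 = 1, A[1][1] + B[1][1] = 3 + 8 = 11) = 1 (attained at k = 0)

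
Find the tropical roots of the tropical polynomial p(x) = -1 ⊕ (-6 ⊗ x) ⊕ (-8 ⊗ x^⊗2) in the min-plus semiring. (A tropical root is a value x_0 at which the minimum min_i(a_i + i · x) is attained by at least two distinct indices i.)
Roots: {2, 5}

Each tropical root is a break point of the lower envelope of the lines y = a_i + i · x (there are 3 lines, with slopes 0, 1, ..., 2). Only the lines that attain the minimum somewhere contribute to roots; other lines are dominated. Here the surviving (envelope) indices are i = 2, i = 1, i = 0.
Intersections between consecutive envelope lines give the roots: for adjacent envelope indices i < j the intersection is x = (a_i − a_j) / (j − i). Reading off the sorted break points: {2, 5}.
Verification: at each break x_0, at least two indices attain the minimum of min_i(a_i + i · x_0).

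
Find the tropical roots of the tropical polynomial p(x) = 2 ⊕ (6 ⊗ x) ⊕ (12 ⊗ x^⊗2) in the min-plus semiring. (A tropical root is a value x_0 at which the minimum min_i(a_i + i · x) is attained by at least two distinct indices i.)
Roots: {-6, -4}

Each tropical root is a break point of the lower envelope of the lines y = a_i + i · x (there are 3 lines, with slopes 0, 1, ..., 2). Only the lines that attain the minimum somewhere contribute to roots; other lines are dominated. Here the surviving (envelope) indices are i = 2, i = 1, i = 0.
Intersections between consecutive envelope lines give the roots: for adjacent envelope indices i < j the intersection is x = (a_i − a_j) / (j − i). Reading off the sorted break points: {-6, -4}.
Verification: at each break x_0, at least two indices attain the minimum of min_i(a_i + i · x_0).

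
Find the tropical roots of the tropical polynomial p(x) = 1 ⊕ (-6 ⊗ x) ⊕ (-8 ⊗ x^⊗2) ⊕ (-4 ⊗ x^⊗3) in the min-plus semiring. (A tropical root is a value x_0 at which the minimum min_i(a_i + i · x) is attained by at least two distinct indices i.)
Roots: {-4, 2, 7}

Each tropical root is a break point of the lower envelope of the lines y = a_i + i · x (there are 4 lines, with slopes 0, 1, ..., 3). Only the lines that attain the minimum somewhere contribute to roots; other lines are dominated. Here the surviving (envelope) indices are i = 3, i = 2, i = 1, i = 0.
Intersections between consecutive envelope lines give the roots: for adjacent envelope indices i < j the intersection is x = (a_i − a_j) / (j − i). Reading off the sorted break points: {-4, 2, 7}.
Verification: at each break x_0, at least two indices attain the minimum of min_i(a_i + i · x_0).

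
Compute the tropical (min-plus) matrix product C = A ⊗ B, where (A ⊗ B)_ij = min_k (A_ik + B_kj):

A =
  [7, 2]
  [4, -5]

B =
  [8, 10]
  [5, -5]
A ⊗ B =
  [7, -3]
  [0, -10]

Apply the min-plus product entry-by-entry:
  C[0][0] = min over k of (A[0][0] + B[0][0] = 7 + 8 = 15, A[0][1] + B[1][0] = 2 + 5 = 7) = 7 (attained at k = 1)
  C[0][1] = min over k of (A[0][0] + B[0][1] = 7 + 10 = 17, A[0][1] + B[1][1] = 2 + -5 = -3) = -3 (attained at k = 1)
  C[1][0] = min over k of (A[1][0] + B[0][0] = 4 + 8 = 12, A[1][1] + B[1][0] = -5 + 5 = 0) = 0 (attained at k = 1)
  C[1][1] = min over k of (A[1][0] + B[0][1] = 4 + 10 = 14, A[1][1] + B[1][1] = -5 + -5 = -10) = -10 (attained at k = 1)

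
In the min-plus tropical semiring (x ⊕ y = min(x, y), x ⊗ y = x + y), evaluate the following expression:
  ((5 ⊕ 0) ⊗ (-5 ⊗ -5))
((5 ⊕ 0) ⊗ (-5 ⊗ -5)) = -10

Expand innermost to outermost. Recall ⊕ takes the minimum of its arguments and ⊗ takes their sum. Working out the expression ((5 ⊕ 0) ⊗ (-5 ⊗ -5)) gives -10.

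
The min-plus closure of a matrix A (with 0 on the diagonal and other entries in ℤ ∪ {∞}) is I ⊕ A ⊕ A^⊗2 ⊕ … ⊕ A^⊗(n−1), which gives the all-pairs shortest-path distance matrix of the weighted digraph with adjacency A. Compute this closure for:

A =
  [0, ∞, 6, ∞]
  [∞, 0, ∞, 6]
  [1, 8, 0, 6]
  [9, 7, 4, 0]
Closure =
  [0, 14, 6, 12]
  [11, 0, 10, 6]
  [1, 8, 0, 6]
  [5, 7, 4, 0]

This is the Floyd-Warshall all-pairs shortest-path computation. For each intermediate vertex k = 0, 1, …, 3, update dist[i][j] ← min(dist[i][j], dist[i][k] + dist[k][j]). The final matrix gives, for each (i, j), the minimum total weight of any directed path from i to j (possibly empty when i = j).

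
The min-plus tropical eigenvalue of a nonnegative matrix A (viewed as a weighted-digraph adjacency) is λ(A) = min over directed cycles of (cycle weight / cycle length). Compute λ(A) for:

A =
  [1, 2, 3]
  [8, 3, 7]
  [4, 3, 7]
λ(A) = 1

Enumerate directed cycles and compute their means (weight / length). Sample:
  cycle 0 → 0: weight = 1, length = 1, mean = 1/1 ≈ 1.000
  cycle 1 → 1: weight = 3, length = 1, mean = 3/1 ≈ 3.000
  cycle 2 → 2: weight = 7, length = 1, mean = 7/1 ≈ 7.000
  cycle 0 → 1 → 0: weight = 10, length = 2, mean = 10/2 ≈ 5.000
  cycle 0 → 2 → 0: weight = 7, length = 2, mean = 7/2 ≈ 3.500
  cycle 1 → 0 → 1: weight = 10, length = 2, mean = 10/2 ≈ 5.000
Minimum mean = 1.000, attained e.g. along the cycle 0 → 0 with weight 1 and length 1. So λ(A) = 1/1 = 1.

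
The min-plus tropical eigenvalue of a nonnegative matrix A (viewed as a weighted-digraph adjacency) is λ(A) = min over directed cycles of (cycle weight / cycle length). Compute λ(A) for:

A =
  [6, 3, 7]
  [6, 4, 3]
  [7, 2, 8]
λ(A) = 5/2

Enumerate directed cycles and compute their means (weight / length). Sample:
  cycle 0 → 0: weight = 6, length = 1, mean = 6/1 ≈ 6.000
  cycle 1 → 1: weight = 4, length = 1, mean = 4/1 ≈ 4.000
  cycle 2 → 2: weight = 8, length = 1, mean = 8/1 ≈ 8.000
  cycle 0 → 1 → 0: weight = 9, length = 2, mean = 9/2 ≈ 4.500
  cycle 0 → 2 → 0: weight = 14, length = 2, mean = 14/2 ≈ 7.000
  cycle 1 → 0 → 1: weight = 9, length = 2, mean = 9/2 ≈ 4.500
Minimum mean = 2.500, attained e.g. along the cycle 1 → 2 → 1 with weight 5 and length 2. So λ(A) = 5/2 = 5/2.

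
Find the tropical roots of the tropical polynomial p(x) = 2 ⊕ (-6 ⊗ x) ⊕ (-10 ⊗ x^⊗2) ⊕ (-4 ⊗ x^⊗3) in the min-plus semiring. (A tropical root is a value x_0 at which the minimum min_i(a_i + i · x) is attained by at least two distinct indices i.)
Roots: {-6, 4, 8}

Each tropical root is a break point of the lower envelope of the lines y = a_i + i · x (there are 4 lines, with slopes 0, 1, ..., 3). Only the lines that attain the minimum somewhere contribute to roots; other lines are dominated. Here the surviving (envelope) indices are i = 3, i = 2, i = 1, i = 0.
Intersections between consecutive envelope lines give the roots: for adjacent envelope indices i < j the intersection is x = (a_i − a_j) / (j − i). Reading off the sorted break points: {-6, 4, 8}.
Verification: at each break x_0, at least two indices attain the minimum of min_i(a_i + i · x_0).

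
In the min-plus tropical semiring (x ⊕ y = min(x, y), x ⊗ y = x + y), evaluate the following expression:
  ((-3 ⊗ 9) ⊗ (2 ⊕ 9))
((-3 ⊗ 9) ⊗ (2 ⊕ 9)) = 8

Expand innermost to outermost. Recall ⊕ takes the minimum of its arguments and ⊗ takes their sum. Working out the expression ((-3 ⊗ 9) ⊗ (2 ⊕ 9)) gives 8.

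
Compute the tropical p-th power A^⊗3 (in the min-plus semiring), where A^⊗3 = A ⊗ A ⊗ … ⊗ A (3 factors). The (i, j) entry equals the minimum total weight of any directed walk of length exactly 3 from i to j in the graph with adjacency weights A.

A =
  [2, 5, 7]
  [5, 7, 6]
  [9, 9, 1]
A^⊗3 =
  [6, 9, 9]
  [9, 12, 8]
  [11, 11, 3]

Each entry (A^⊗3)_ij equals the minimum over all length-3 walks i = v_0 → v_1 → … → v_3 = j of Σ_t A[v_t][v_{t+1}]. For example, for (i, j) = (0, 2) we minimise over 9 possible intermediate vertex sequences; the minimum is 9, attained along the walk 0 → 2 → 2 → 2.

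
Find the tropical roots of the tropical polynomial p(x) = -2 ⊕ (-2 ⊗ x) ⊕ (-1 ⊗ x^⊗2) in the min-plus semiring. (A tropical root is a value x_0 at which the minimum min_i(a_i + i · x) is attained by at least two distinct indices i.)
Roots: {-1, 0}

Each tropical root is a break point of the lower envelope of the lines y = a_i + i · x (there are 3 lines, with slopes 0, 1, ..., 2). Only the lines that attain the minimum somewhere contribute to roots; other lines are dominated. Here the surviving (envelope) indices are i = 2, i = 1, i = 0.
Intersections between consecutive envelope lines give the roots: for adjacent envelope indices i < j the intersection is x = (a_i − a_j) / (j − i). Reading off the sorted break points: {-1, 0}.
Verification: at each break x_0, at least two indices attain the minimum of min_i(a_i + i · x_0).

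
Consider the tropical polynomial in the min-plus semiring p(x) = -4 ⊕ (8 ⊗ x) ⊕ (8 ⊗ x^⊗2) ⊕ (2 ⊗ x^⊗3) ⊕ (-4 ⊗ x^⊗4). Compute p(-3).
p(-3) = -16

A tropical monomial a ⊗ x^⊗i evaluates to a + i · x. Evaluating each term at x = -3:
  Term 0 contributes -4 + 0 · -3 = -4
  Term 1 contributes 8 + 1 · -3 = 5
  Term 2 contributes 8 + 2 · -3 = 2
  Term 3 contributes 2 + 3 · -3 = -7
  Term 4 contributes -4 + 4 · -3 = -16
p(-3) = ⊕ of these = min[-4, 5, 2, -7, -16] = -16.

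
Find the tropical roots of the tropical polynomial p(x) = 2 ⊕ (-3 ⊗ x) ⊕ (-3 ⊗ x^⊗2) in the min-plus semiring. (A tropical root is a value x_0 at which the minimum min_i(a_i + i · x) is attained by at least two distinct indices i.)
Roots: {0, 5}

Each tropical root is a break point of the lower envelope of the lines y = a_i + i · x (there are 3 lines, with slopes 0, 1, ..., 2). Only the lines that attain the minimum somewhere contribute to roots; other lines are dominated. Here the surviving (envelope) indices are i = 2, i = 1, i = 0.
Intersections between consecutive envelope lines give the roots: for adjacent envelope indices i < j the intersection is x = (a_i − a_j) / (j − i). Reading off the sorted break points: {0, 5}.
Verification: at each break x_0, at least two indices attain the minimum of min_i(a_i + i · x_0).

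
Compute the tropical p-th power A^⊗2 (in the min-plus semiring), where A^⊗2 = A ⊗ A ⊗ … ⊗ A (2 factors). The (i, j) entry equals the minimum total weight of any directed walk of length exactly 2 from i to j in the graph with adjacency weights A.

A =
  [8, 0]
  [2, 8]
A^⊗2 =
  [2, 8]
  [10, 2]

Each entry (A^⊗2)_ij equals the minimum over all length-2 walks i = v_0 → v_1 → … → v_2 = j of Σ_t A[v_t][v_{t+1}]. For example, for (i, j) = (0, 1) we minimise over 2 possible intermediate vertex sequences; the minimum is 8, attained along the walk 0 → 0 → 1.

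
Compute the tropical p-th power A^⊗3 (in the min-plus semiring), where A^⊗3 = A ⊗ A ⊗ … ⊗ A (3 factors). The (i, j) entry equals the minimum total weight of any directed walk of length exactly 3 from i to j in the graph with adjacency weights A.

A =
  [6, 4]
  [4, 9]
A^⊗3 =
  [14, 12]
  [12, 14]

Each entry (A^⊗3)_ij equals the minimum over all length-3 walks i = v_0 → v_1 → … → v_3 = j of Σ_t A[v_t][v_{t+1}]. For example, for (i, j) = (0, 1) we minimise over 4 possible intermediate vertex sequences; the minimum is 12, attained along the walk 0 → 1 → 0 → 1.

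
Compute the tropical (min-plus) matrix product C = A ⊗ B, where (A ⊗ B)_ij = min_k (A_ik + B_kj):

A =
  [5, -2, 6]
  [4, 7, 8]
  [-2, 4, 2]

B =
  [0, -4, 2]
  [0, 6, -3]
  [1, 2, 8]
A ⊗ B =
  [-2, 1, -5]
  [4, 0, 4]
  [-2, -6, 0]

Apply the min-plus product entry-by-entry:
  C[0][0] = min over k of (A[0][0] + B[0][0] = 5 + 0 = 5, A[0][1] + B[1][0] = -2 + 0 = -2, A[0][2] + B[2][0] = 6 + 1 = 7) = -2 (attained at k = 1)
  C[0][1] = min over k of (A[0][0] + B[0][1] = 5 + -4 = 1, A[0][1] + B[1][1] = -2 + 6 = 4, A[0][2] + B[2][1] = 6 + 2 = 8) = 1 (attained at k = 0)
  C[0][2] = min over k of (A[0][0] + B[0][2] = 5 + 2 = 7, A[0][1] + B[1][2] = -2 + -3 = -5, A[0][2] + B[2][2] = 6 + 8 = 14) = -5 (attained at k = 1)
  C[1][0] = min over k of (A[1][0] + B[0][0] = 4 + 0 = 4, A[1][1] + B[1][0] = 7 + 0 = 7, A[1][2] + B[2][0] = 8 + 1 = 9) = 4 (attained at k = 0)
  C[1][1] = min over k of (A[1][0] + B[0][1] = 4 + -4 = 0, A[1][1] + B[1][1] = 7 + 6 = 13, A[1][2] + B[2][1] = 8 + 2 = 10) = 0 (attained at k = 0)
  C[1][2] = min over k of (A[1][0] + B[0][2] = 4 + 2 = 6, A[1][1] + B[1][2] = 7 + -3 = 4, A[1][2] + B[2][2] = 8 + 8 = 16) = 4 (attained at k = 1)
  C[2][0] = min over k of (A[2][0] + B[0][0] = -2 + 0 = -2, A[2][1] + B[1][0] = 4 + 0 = 4, A[2][2] + B[2][0] = 2 + 1 = 3) = -2 (attained at k = 0)
  C[2][1] = min over k of (A[2][0] + B[0][1] = -2 + -4 = -6, A[2][1] + B[1][1] = 4 + 6 = 10, A[2][2] + B[2][1] = 2 + 2 = 4) = -6 (attained at k = 0)
  C[2][2] = min over k of (A[2][0] + B[0][2] = -2 + 2 = 0, A[2][1] + B[1][2] = 4 + -3 = 1, A[2][2] + B[2][2] = 2 + 8 = 10) = 0 (attained at k = 0)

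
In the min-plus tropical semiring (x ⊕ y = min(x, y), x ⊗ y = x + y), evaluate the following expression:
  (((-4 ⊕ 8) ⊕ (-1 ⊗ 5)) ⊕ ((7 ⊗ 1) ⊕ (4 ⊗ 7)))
(((-4 ⊕ 8) ⊕ (-1 ⊗ 5)) ⊕ ((7 ⊗ 1) ⊕ (4 ⊗ 7))) = -4

Expand innermost to outermost. Recall ⊕ takes the minimum of its arguments and ⊗ takes their sum. Working out the expression (((-4 ⊕ 8) ⊕ (-1 ⊗ 5)) ⊕ ((7 ⊗ 1) ⊕ (4 ⊗ 7))) gives -4.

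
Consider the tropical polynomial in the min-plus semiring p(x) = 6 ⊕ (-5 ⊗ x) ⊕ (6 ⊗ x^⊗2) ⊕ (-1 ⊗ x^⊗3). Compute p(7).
p(7) = 2

A tropical monomial a ⊗ x^⊗i evaluates to a + i · x. Evaluating each term at x = 7:
  Term 0 contributes 6 + 0 · 7 = 6
  Term 1 contributes -5 + 1 · 7 = 2
  Term 2 contributes 6 + 2 · 7 = 20
  Term 3 contributes -1 + 3 · 7 = 20
p(7) = ⊕ of these = min[6, 2, 20, 20] = 2.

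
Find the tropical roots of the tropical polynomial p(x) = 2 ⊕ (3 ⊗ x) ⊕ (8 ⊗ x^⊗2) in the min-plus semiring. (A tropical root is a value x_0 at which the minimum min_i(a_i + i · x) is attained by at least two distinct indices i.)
Roots: {-5, -1}

Each tropical root is a break point of the lower envelope of the lines y = a_i + i · x (there are 3 lines, with slopes 0, 1, ..., 2). Only the lines that attain the minimum somewhere contribute to roots; other lines are dominated. Here the surviving (envelope) indices are i = 2, i = 1, i = 0.
Intersections between consecutive envelope lines give the roots: for adjacent envelope indices i < j the intersection is x = (a_i − a_j) / (j − i). Reading off the sorted break points: {-5, -1}.
Verification: at each break x_0, at least two indices attain the minimum of min_i(a_i + i · x_0).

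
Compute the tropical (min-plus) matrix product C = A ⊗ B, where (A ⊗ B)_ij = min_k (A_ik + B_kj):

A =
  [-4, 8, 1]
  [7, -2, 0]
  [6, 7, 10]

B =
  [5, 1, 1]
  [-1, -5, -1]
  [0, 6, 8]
A ⊗ B =
  [1, -3, -3]
  [-3, -7, -3]
  [6, 2, 6]

Apply the min-plus product entry-by-entry:
  C[0][0] = min over k of (A[0][0] + B[0][0] = -4 + 5 = 1, A[0][1] + B[1][0] = 8 + -1 = 7, A[0][2] + B[2][0] = 1 + 0 = 1) = 1 (attained at k = 0)
  C[0][1] = min over k of (A[0][0] + B[0][1] = -4 + 1 = -3, A[0][1] + B[1][1] = 8 + -5 = 3, A[0][2] + B[2][1] = 1 + 6 = 7) = -3 (attained at k = 0)
  C[0][2] = min over k of (A[0][0] + B[0][2] = -4 + 1 = -3, A[0][1] + B[1][2] = 8 + -1 = 7, A[0][2] + B[2][2] = 1 + 8 = 9) = -3 (attained at k = 0)
  C[1][0] = min over k of (A[1][0] + B[0][0] = 7 + 5 = 12, A[1][1] + B[1][0] = -2 + -1 = -3, A[1][2] + B[2][0] = 0 + 0 = 0) = -3 (attained at k = 1)
  C[1][1] = min over k of (A[1][0] + B[0][1] = 7 + 1 = 8, A[1][1] + B[1][1] = -2 + -5 = -7, A[1][2] + B[2][1] = 0 + 6 = 6) = -7 (attained at k = 1)
  C[1][2] = min over k of (A[1][0] + B[0][2] = 7 + 1 = 8, A[1][1] + B[1][2] = -2 + -1 = -3, A[1][2] + B[2][2] = 0 + 8 = 8) = -3 (attained at k = 1)
  C[2][0] = min over k of (A[2][0] + B[0][0] = 6 + 5 = 11, A[2][1] + B[1][0] = 7 + -1 = 6, A[2][2] + B[2][0] = 10 + 0 = 10) = 6 (attained at k = 1)
  C[2][1] = min over k of (A[2][0] + B[0][1] = 6 + 1 = 7, A[2][1] + B[1][1] = 7 + -5 = 2, A[2][2] + B[2][1] = 10 + 6 = 16) = 2 (attained at k = 1)
  C[2][2] = min over k of (A[2][0] + B[0][2] = 6 + 1 = 7, A[2][1] + B[1][2] = 7 + -1 = 6, A[2][2] + B[2][2] = 10 + 8 = 18) = 6 (attained at k = 1)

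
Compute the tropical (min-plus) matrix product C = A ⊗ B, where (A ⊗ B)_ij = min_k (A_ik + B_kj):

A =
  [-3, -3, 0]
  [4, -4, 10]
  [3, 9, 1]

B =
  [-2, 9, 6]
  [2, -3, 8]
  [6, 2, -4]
A ⊗ B =
  [-5, -6, -4]
  [-2, -7, 4]
  [1, 3, -3]

Apply the min-plus product entry-by-entry:
  C[0][0] = min over k of (A[0][0] + B[0][0] = -3 + -2 = -5, A[0][1] + B[1][0] = -3 + 2 = -1, A[0][2] + B[2][0] = 0 + 6 = 6) = -5 (attained at k = 0)
  C[0][1] = min over k of (A[0][0] + B[0][1] = -3 + 9 = 6, A[0][1] + B[1][1] = -3 + -3 = -6, A[0][2] + B[2][1] = 0 + 2 = 2) = -6 (attained at k = 1)
  C[0][2] = min over k of (A[0][0] + B[0][2] = -3 + 6 = 3, A[0][1] + B[1][2] = -3 + 8 = 5, A[0][2] + B[2][2] = 0 + -4 = -4) = -4 (attained at k = 2)
  C[1][0] = min over k of (A[1][0] + B[0][0] = 4 + -2 = 2, A[1][1] + B[1][0] = -4 + 2 = -2, A[1][2] + B[2][0] = 10 + 6 = 16) = -2 (attained at k = 1)
  C[1][1] = min over k of (A[1][0] + B[0][1] = 4 + 9 = 13, A[1][1] + B[1][1] = -4 + -3 = -7, A[1][2] + B[2][1] = 10 + 2 = 12) = -7 (attained at k = 1)
  C[1][2] = min over k of (A[1][0] + B[0][2] = 4 + 6 = 10, A[1][1] + B[1][2] = -4 + 8 = 4, A[1][2] + B[2][2] = 10 + -4 = 6) = 4 (attained at k = 1)
  C[2][0] = min over k of (A[2][0] + B[0][0] = 3 + -2 = 1, A[2][1] + B[1][0] = 9 + 2 = 11, A[2][2] + B[2][0] = 1 + 6 = 7) = 1 (attained at k = 0)
  C[2][1] = min over k of (A[2][0] + B[0][1] = 3 + 9 = 12, A[2][1] + B[1][1] = 9 + -3 = 6, A[2][2] + B[2][1] = 1 + 2 = 3) = 3 (attained at k = 2)
  C[2][2] = min over k of (A[2][0] + B[0][2] = 3 + 6 = 9, A[2][1] + B[1][2] = 9 + 8 = 17, A[2][2] + B[2][2] = 1 + -4 = -3) = -3 (attained at k = 2)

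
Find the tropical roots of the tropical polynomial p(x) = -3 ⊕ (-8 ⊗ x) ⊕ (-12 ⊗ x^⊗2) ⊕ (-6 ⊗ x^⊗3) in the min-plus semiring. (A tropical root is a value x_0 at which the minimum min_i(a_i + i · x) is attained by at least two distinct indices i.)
Roots: {-6, 4, 5}

Each tropical root is a break point of the lower envelope of the lines y = a_i + i · x (there are 4 lines, with slopes 0, 1, ..., 3). Only the lines that attain the minimum somewhere contribute to roots; other lines are dominated. Here the surviving (envelope) indices are i = 3, i = 2, i = 1, i = 0.
Intersections between consecutive envelope lines give the roots: for adjacent envelope indices i < j the intersection is x = (a_i − a_j) / (j − i). Reading off the sorted break points: {-6, 4, 5}.
Verification: at each break x_0, at least two indices attain the minimum of min_i(a_i + i · x_0).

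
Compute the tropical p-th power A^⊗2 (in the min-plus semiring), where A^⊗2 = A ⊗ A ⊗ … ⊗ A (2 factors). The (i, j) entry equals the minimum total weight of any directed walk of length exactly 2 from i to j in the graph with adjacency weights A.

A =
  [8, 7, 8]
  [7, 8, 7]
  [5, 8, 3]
A^⊗2 =
  [13, 15, 11]
  [12, 14, 10]
  [8, 11, 6]

Each entry (A^⊗2)_ij equals the minimum over all length-2 walks i = v_0 → v_1 → … → v_2 = j of Σ_t A[v_t][v_{t+1}]. For example, for (i, j) = (0, 2) we minimise over 3 possible intermediate vertex sequences; the minimum is 11, attained along the walk 0 → 2 → 2.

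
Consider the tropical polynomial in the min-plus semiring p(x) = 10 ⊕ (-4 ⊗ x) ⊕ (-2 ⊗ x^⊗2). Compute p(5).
p(5) = 1

A tropical monomial a ⊗ x^⊗i evaluates to a + i · x. Evaluating each term at x = 5:
  Term 0 contributes 10 + 0 · 5 = 10
  Term 1 contributes -4 + 1 · 5 = 1
  Term 2 contributes -2 + 2 · 5 = 8
p(5) = ⊕ of these = min[10, 1, 8] = 1.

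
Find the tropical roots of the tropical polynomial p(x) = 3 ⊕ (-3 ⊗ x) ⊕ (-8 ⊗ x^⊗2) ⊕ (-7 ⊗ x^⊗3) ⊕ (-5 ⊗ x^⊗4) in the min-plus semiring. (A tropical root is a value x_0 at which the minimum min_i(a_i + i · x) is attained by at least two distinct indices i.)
Roots: {-2, -1, 5, 6}

Each tropical root is a break point of the lower envelope of the lines y = a_i + i · x (there are 5 lines, with slopes 0, 1, ..., 4). Only the lines that attain the minimum somewhere contribute to roots; other lines are dominated. Here the surviving (envelope) indices are i = 4, i = 3, i = 2, i = 1, i = 0.
Intersections between consecutive envelope lines give the roots: for adjacent envelope indices i < j the intersection is x = (a_i − a_j) / (j − i). Reading off the sorted break points: {-2, -1, 5, 6}.
Verification: at each break x_0, at least two indices attain the minimum of min_i(a_i + i · x_0).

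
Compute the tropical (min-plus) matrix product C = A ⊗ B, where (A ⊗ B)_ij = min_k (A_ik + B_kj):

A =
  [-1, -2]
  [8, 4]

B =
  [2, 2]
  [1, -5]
A ⊗ B =
  [-1, -7]
  [5, -1]

Apply the min-plus product entry-by-entry:
  C[0][0] = min over k of (A[0][0] + B[0][0] = -1 + 2 = 1, A[0][1] + B[1][0] = -2 + 1 = -1) = -1 (attained at k = 1)
  C[0][1] = min over k of (A[0][0] + B[0][1] = -1 + 2 = 1, A[0][1] + B[1][1] = -2 + -5 = -7) = -7 (attained at k = 1)
  C[1][0] = min over k of (A[1][0] + B[0][0] = 8 + 2 = 10, A[1][1] + B[1][0] = 4 + 1 = 5) = 5 (attained at k = 1)
  C[1][1] = min over k of (A[1][0] + B[0][1] = 8 + 2 = 10, A[1][1] + B[1][1] = 4 + -5 = -1) = -1 (attained at k = 1)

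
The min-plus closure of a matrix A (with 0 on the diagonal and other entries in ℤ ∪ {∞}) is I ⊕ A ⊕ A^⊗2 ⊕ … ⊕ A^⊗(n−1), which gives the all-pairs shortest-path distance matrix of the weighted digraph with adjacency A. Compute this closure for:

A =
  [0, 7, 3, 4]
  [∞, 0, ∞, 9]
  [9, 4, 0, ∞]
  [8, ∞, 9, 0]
Closure =
  [0, 7, 3, 4]
  [17, 0, 18, 9]
  [9, 4, 0, 13]
  [8, 13, 9, 0]

This is the Floyd-Warshall all-pairs shortest-path computation. For each intermediate vertex k = 0, 1, …, 3, update dist[i][j] ← min(dist[i][j], dist[i][k] + dist[k][j]). The final matrix gives, for each (i, j), the minimum total weight of any directed path from i to j (possibly empty when i = j).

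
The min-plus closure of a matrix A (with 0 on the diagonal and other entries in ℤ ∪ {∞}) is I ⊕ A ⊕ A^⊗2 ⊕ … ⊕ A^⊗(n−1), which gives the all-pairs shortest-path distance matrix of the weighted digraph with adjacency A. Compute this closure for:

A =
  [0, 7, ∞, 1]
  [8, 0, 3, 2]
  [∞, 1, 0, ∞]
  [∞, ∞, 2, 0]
Closure =
  [0, 4, 3, 1]
  [8, 0, 3, 2]
  [9, 1, 0, 3]
  [11, 3, 2, 0]

This is the Floyd-Warshall all-pairs shortest-path computation. For each intermediate vertex k = 0, 1, …, 3, update dist[i][j] ← min(dist[i][j], dist[i][k] + dist[k][j]). The final matrix gives, for each (i, j), the minimum total weight of any directed path from i to j (possibly empty when i = j).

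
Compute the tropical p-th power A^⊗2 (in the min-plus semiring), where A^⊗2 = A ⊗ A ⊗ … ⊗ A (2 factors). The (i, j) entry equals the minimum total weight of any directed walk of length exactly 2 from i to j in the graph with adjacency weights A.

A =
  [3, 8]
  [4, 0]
A^⊗2 =
  [6, 8]
  [4, 0]

Each entry (A^⊗2)_ij equals the minimum over all length-2 walks i = v_0 → v_1 → … → v_2 = j of Σ_t A[v_t][v_{t+1}]. For example, for (i, j) = (0, 1) we minimise over 2 possible intermediate vertex sequences; the minimum is 8, attained along the walk 0 → 1 → 1.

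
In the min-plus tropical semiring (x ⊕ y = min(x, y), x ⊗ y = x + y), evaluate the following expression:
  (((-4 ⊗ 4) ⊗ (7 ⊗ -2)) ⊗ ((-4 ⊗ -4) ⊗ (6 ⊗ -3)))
(((-4 ⊗ 4) ⊗ (7 ⊗ -2)) ⊗ ((-4 ⊗ -4) ⊗ (6 ⊗ -3))) = 0

Expand innermost to outermost. Recall ⊕ takes the minimum of its arguments and ⊗ takes their sum. Working out the expression (((-4 ⊗ 4) ⊗ (7 ⊗ -2)) ⊗ ((-4 ⊗ -4) ⊗ (6 ⊗ -3))) gives 0.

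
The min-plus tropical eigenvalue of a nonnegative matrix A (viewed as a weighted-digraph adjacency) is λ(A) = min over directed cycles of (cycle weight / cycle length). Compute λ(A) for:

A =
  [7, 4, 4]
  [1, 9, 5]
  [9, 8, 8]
λ(A) = 5/2

Enumerate directed cycles and compute their means (weight / length). Sample:
  cycle 0 → 0: weight = 7, length = 1, mean = 7/1 ≈ 7.000
  cycle 1 → 1: weight = 9, length = 1, mean = 9/1 ≈ 9.000
  cycle 2 → 2: weight = 8, length = 1, mean = 8/1 ≈ 8.000
  cycle 0 → 1 → 0: weight = 5, length = 2, mean = 5/2 ≈ 2.500
  cycle 0 → 2 → 0: weight = 13, length = 2, mean = 13/2 ≈ 6.500
  cycle 1 → 0 → 1: weight = 5, length = 2, mean = 5/2 ≈ 2.500
Minimum mean = 2.500, attained e.g. along the cycle 0 → 1 → 0 with weight 5 and length 2. So λ(A) = 5/2 = 5/2.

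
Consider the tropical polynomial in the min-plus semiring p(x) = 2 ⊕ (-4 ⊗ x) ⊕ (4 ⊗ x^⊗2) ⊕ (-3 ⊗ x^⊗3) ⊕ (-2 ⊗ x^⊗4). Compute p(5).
p(5) = 1

A tropical monomial a ⊗ x^⊗i evaluates to a + i · x. Evaluating each term at x = 5:
  Term 0 contributes 2 + 0 · 5 = 2
  Term 1 contributes -4 + 1 · 5 = 1
  Term 2 contributes 4 + 2 · 5 = 14
  Term 3 contributes -3 + 3 · 5 = 12
  Term 4 contributes -2 + 4 · 5 = 18
p(5) = ⊕ of these = min[2, 1, 14, 12, 18] = 1.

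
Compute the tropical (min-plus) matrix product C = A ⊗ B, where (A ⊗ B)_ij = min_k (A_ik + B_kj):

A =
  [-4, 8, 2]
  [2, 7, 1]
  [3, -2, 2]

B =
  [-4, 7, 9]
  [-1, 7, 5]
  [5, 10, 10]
A ⊗ B =
  [-8, 3, 5]
  [-2, 9, 11]
  [-3, 5, 3]

Apply the min-plus product entry-by-entry:
  C[0][0] = min over k of (A[0][0] + B[0][0] = -4 + -4 = -8, A[0][1] + B[1][0] = 8 + -1 = 7, A[0][2] + B[2][0] = 2 + 5 = 7) = -8 (attained at k = 0)
  C[0][1] = min over k of (A[0][0] + B[0][1] = -4 + 7 = 3, A[0][1] + B[1][1] = 8 + 7 = 15, A[0][2] + B[2][1] = 2 + 10 = 12) = 3 (attained at k = 0)
  C[0][2] = min over k of (A[0][0] + B[0][2] = -4 + 9 = 5, A[0][1] + B[1][2] = 8 + 5 = 13, A[0][2] + B[2][2] = 2 + 10 = 12) = 5 (attained at k = 0)
  C[1][0] = min over k of (A[1][0] + B[0][0] = 2 + -4 = -2, A[1][1] + B[1][0] = 7 + -1 = 6, A[1][2] + B[2][0] = 1 + 5 = 6) = -2 (attained at k = 0)
  C[1][1] = min over k of (A[1][0] + B[0][1] = 2 + 7 = 9, A[1][1] + B[1][1] = 7 + 7 = 14, A[1][2] + B[2][1] = 1 + 10 = 11) = 9 (attained at k = 0)
  C[1][2] = min over k of (A[1][0] + B[0][2] = 2 + 9 = 11, A[1][1] + B[1][2] = 7 + 5 = 12, A[1][2] + B[2][2] = 1 + 10 = 11) = 11 (attained at k = 0)
  C[2][0] = min over k of (A[2][0] + B[0][0] = 3 + -4 = -1, A[2][1] + B[1][0] = -2 + -1 = -3, A[2][2] + B[2][0] = 2 + 5 = 7) = -3 (attained at k = 1)
  C[2][1] = min over k of (A[2][0] + B[0][1] = 3 + 7 = 10, A[2][1] + B[1][1] = -2 + 7 = 5, A[2][2] + B[2][1] = 2 + 10 = 12) = 5 (attained at k = 1)
  C[2][2] = min over k of (A[2][0] + B[0][2] = 3 + 9 = 12, A[2][1] + B[1][2] = -2 + 5 = 3, A[2][2] + B[2][2] = 2 + 10 = 12) = 3 (attained at k = 1)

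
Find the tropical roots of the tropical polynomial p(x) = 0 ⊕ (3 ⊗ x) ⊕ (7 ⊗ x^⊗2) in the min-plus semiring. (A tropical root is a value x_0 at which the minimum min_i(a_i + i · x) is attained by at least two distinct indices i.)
Roots: {-4, -3}

Each tropical root is a break point of the lower envelope of the lines y = a_i + i · x (there are 3 lines, with slopes 0, 1, ..., 2). Only the lines that attain the minimum somewhere contribute to roots; other lines are dominated. Here the surviving (envelope) indices are i = 2, i = 1, i = 0.
Intersections between consecutive envelope lines give the roots: for adjacent envelope indices i < j the intersection is x = (a_i − a_j) / (j − i). Reading off the sorted break points: {-4, -3}.
Verification: at each break x_0, at least two indices attain the minimum of min_i(a_i + i · x_0).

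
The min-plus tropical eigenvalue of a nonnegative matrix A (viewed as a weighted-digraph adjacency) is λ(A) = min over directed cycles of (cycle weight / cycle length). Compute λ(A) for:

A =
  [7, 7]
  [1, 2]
λ(A) = 2

Enumerate directed cycles and compute their means (weight / length). Sample:
  cycle 0 → 0: weight = 7, length = 1, mean = 7/1 ≈ 7.000
  cycle 1 → 1: weight = 2, length = 1, mean = 2/1 ≈ 2.000
  cycle 0 → 1 → 0: weight = 8, length = 2, mean = 8/2 ≈ 4.000
  cycle 1 → 0 → 1: weight = 8, length = 2, mean = 8/2 ≈ 4.000
Minimum mean = 2.000, attained e.g. along the cycle 1 → 1 with weight 2 and length 1. So λ(A) = 2/1 = 2.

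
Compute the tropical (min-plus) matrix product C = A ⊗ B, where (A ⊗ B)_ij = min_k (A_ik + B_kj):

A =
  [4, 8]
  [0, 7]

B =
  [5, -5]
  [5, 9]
A ⊗ B =
  [9, -1]
  [5, -5]

Apply the min-plus product entry-by-entry:
  C[0][0] = min over k of (A[0][0] + B[0][0] = 4 + 5 = 9, A[0][1] + B[1][0] = 8 + 5 = 13) = 9 (attained at k = 0)
  C[0][1] = min over k of (A[0][0] + B[0][1] = 4 + -5 = -1, A[0][1] + B[1][1] = 8 + 9 = 17) = -1 (attained at k = 0)
  C[1][0] = min over k of (A[1][0] + B[0][0] = 0 + 5 = 5, A[1][1] + B[1][0] = 7 + 5 = 12) = 5 (attained at k = 0)
  C[1][1] = min over k of (A[1][0] + B[0][1] = 0 + -5 = -5, A[1][1] + B[1][1] = 7 + 9 = 16) = -5 (attained at k = 0)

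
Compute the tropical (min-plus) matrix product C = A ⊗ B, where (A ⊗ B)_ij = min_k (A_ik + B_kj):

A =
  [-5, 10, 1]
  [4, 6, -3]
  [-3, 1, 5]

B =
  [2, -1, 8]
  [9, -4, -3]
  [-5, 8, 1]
A ⊗ B =
  [-4, -6, 2]
  [-8, 2, -2]
  [-1, -4, -2]

Apply the min-plus product entry-by-entry:
  C[0][0] = min over k of (A[0][0] + B[0][0] = -5 + 2 = -3, A[0][1] + B[1][0] = 10 + 9 = 19, A[0][2] + B[2][0] = 1 + -5 = -4) = -4 (attained at k = 2)
  C[0][1] = min over k of (A[0][0] + B[0][1] = -5 + -1 = -6, A[0][1] + B[1][1] = 10 + -4 = 6, A[0][2] + B[2][1] = 1 + 8 = 9) = -6 (attained at k = 0)
  C[0][2] = min over k of (A[0][0] + B[0][2] = -5 + 8 = 3, A[0][1] + B[1][2] = 10 + -3 = 7, A[0][2] + B[2][2] = 1 + 1 = 2) = 2 (attained at k = 2)
  C[1][0] = min over k of (A[1][0] + B[0][0] = 4 + 2 = 6, A[1][1] + B[1][0] = 6 + 9 = 15, A[1][2] + B[2][0] = -3 + -5 = -8) = -8 (attained at k = 2)
  C[1][1] = min over k of (A[1][0] + B[0][1] = 4 + -1 = 3, A[1][1] + B[1][1] = 6 + -4 = 2, A[1][2] + B[2][1] = -3 + 8 = 5) = 2 (attained at k = 1)
  C[1][2] = min over k of (A[1][0] + B[0][2] = 4 + 8 = 12, A[1][1] + B[1][2] = 6 + -3 = 3, A[1][2] + B[2][2] = -3 + 1 = -2) = -2 (attained at k = 2)
  C[2][0] = min over k of (A[2][0] + B[0][0] = -3 + 2 = -1, A[2][1] + B[1][0] = 1 + 9 = 10, A[2][2] + B[2][0] = 5 + -5 = 0) = -1 (attained at k = 0)
  C[2][1] = min over k of (A[2][0] + B[0][1] = -3 + -1 = -4, A[2][1] + B[1][1] = 1 + -4 = -3, A[2][2] + B[2][1] = 5 + 8 = 13) = -4 (attained at k = 0)
  C[2][2] = min over k of (A[2][0] + B[0][2] = -3 + 8 = 5, A[2][1] + B[1][2] = 1 + -3 = -2, A[2][2] + B[2][2] = 5 + 1 = 6) = -2 (attained at k = 1)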